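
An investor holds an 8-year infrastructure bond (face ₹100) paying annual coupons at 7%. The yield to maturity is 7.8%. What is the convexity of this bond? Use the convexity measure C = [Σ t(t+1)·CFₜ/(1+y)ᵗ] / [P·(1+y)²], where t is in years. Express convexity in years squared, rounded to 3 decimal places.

45.184

With y = 0.078:
  t   CF        PV=CF/(1+0.078)^t    t·PV        t(t+1)·PV
  1         7.00         6.4935         6.4935          12.9870
  2         7.00         6.0237        12.0473          36.1420
  3         7.00         5.5878        16.7634          67.0537
  4         7.00         5.1835        20.7340         103.6700
  5         7.00         4.8084        24.0422         144.2532
  6         7.00         4.4605        26.7631         187.3418
  7         7.00         4.1378        28.9644         231.7153
  8       107.00        58.6724       469.3790       4,224.4112
  Σ                     95.3676       605.1870       5,007.5743
P = 95.3676.
Convexity = Σ t(t+1)·PV / [P·(1+y)²] = 5,007.5743 / (95.3676 × 1.162084) = 45.18446.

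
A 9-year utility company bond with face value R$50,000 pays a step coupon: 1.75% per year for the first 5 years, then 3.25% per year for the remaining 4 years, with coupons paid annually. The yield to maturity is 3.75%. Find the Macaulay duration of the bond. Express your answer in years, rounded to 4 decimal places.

Periodic yield y = 0.0375. Discount each cash flow and weight by its year:
  t   CF        PV=CF/(1+0.0375)^t    t·PV
  1       875.00       843.3735       843.3735
  2       875.00       812.8901     1,625.7802
  3       875.00       783.5085     2,350.5256
  4       875.00       755.1890     3,020.7558
  5       875.00       727.8930     3,639.4649
  6     1,625.00     1,302.9409     7,817.6457
  7     1,625.00     1,255.8467     8,790.9269
  8     1,625.00     1,210.4546     9,683.6372
  9    51,625.00    37,065.2656   333,587.3902
  Σ                 44,757.3619   371,359.5000
Price P = Σ PV = 44,757.3619.
Macaulay duration = Σ(t·PV) / P = 371,359.5000 / 44,757.3619 = 8.29717 years.

8.2972 years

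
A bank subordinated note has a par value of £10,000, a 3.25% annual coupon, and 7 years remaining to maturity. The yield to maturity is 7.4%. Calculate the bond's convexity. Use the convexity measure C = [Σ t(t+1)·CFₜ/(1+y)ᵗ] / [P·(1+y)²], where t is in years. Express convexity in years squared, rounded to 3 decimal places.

With y = 0.074:
  t   CF        PV=CF/(1+0.074)^t    t·PV        t(t+1)·PV
  1       325.00       302.6071       302.6071         605.2142
  2       325.00       281.7571       563.5141       1,690.5423
  3       325.00       262.3436       787.0309       3,148.1235
  4       325.00       244.2678       977.0712       4,885.3562
  5       325.00       227.4374     1,137.1872       6,823.1231
  6       325.00       211.7667     1,270.6002       8,894.2015
  7    10,325.00     6,264.1203    43,848.8422     350,790.7378
  Σ                  7,794.3000    48,886.8529     376,837.2985
P = 7,794.3000.
Convexity = Σ t(t+1)·PV / [P·(1+y)²] = 376,837.2985 / (7,794.3000 × 1.153476) = 41.91488.

41.915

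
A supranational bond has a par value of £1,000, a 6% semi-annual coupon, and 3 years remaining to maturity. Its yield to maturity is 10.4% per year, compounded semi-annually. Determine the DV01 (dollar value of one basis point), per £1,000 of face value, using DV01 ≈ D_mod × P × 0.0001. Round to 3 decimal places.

£0.234

Periodic yield y = 0.052.
  t   CF        PV=CF/(1+0.052)^t    t·PV
  1        30.00        28.5171        28.5171
  2        30.00        27.1075        54.2150
  3        30.00        25.7676        77.3028
  4        30.00        24.4939        97.9757
  5        30.00        23.2832       116.4160
  6     1,030.00       759.8761     4,559.2566
  Σ                    889.0454     4,933.6832
P = 889.0454; D_Mac = 5.54942 half-year periods = 2.77471 yrs; D_mod = 2.63756 yrs.
DV01 ≈ 2.63756 × 889.0454 × 0.0001 = 0.234491.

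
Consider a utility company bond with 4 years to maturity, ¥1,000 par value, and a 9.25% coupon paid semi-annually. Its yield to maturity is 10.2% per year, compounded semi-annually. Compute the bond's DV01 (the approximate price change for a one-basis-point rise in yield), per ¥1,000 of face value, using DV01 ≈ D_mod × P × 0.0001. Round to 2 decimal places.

Periodic yield y = 0.051.
  t   CF        PV=CF/(1+0.051)^t    t·PV
  1        46.25        44.0057        44.0057
  2        46.25        41.8703        83.7406
  3        46.25        39.8386       119.5157
  4        46.25        37.9054       151.6215
  5        46.25        36.0660       180.3301
  6        46.25        34.3159       205.8954
  7        46.25        32.6507       228.5550
  8     1,046.25       702.7709     5,622.1668
  Σ                    969.4235     6,635.8309
P = 969.4235; D_Mac = 6.84513 half-year periods = 3.42257 yrs; D_mod = 3.25648 yrs.
DV01 ≈ 3.25648 × 969.4235 × 0.0001 = 0.315691.

¥0.32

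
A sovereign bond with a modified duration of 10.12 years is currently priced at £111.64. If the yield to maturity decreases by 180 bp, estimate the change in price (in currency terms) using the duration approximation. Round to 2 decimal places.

+£20.34

Duration approximation: ΔP/P ≈ -D_mod · Δy = -10.12 × (-0.018) = +0.182160.
ΔP ≈ 111.64 × (+0.182160) = +20.3363424.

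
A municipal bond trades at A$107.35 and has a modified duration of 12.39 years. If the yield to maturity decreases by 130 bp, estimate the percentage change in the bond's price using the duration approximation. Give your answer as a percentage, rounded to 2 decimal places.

+16.11%

Duration approximation: ΔP/P ≈ -D_mod · Δy = -12.39 × (-0.013) = +0.161070.
As a percentage: +16.1070%.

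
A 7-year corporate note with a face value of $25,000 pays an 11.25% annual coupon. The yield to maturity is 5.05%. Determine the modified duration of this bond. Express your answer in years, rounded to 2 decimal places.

5.21 years

Periodic yield y = 0.0505. First find Macaulay duration:
  t   CF        PV=CF/(1+0.0505)^t    t·PV
  1     2,812.50     2,677.2965     2,677.2965
  2     2,812.50     2,548.5926     5,097.1852
  3     2,812.50     2,426.0758     7,278.2273
  4     2,812.50     2,309.4486     9,237.7945
  5     2,812.50     2,198.4280    10,992.1400
  6     2,812.50     2,092.7444    12,556.4665
  7    27,812.50    19,700.0637   137,900.4461
  Σ                 33,952.6497   185,739.5561
P = 33,952.6497; Macaulay duration = 185,739.5561 / 33,952.6497 = 5.47055 years.
Modified duration = D_Mac / (1 + y) = 5.47055 / 1.0505 = 5.20756 years.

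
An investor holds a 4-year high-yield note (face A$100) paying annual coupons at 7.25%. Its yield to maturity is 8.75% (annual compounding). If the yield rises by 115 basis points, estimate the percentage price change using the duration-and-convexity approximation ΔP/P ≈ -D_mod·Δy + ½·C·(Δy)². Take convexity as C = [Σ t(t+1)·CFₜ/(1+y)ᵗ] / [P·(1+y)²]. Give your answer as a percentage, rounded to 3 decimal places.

-3.711%

With y = 0.0875:
  t   CF        PV=CF/(1+0.0875)^t    t·PV        t(t+1)·PV
  1         7.25         6.6667         6.6667          13.3333
  2         7.25         6.1303        12.2605          36.7816
  3         7.25         5.6370        16.9111          67.6443
  4       107.25        76.6797       306.7187       1,533.5934
  Σ                     95.1136       342.5570       1,651.3527
P = 95.1136; D_Mac = 3.60155 yrs; D_mod = 3.31177 yrs; C = 14.68042.
Duration effect: -3.31177 × (+0.0115) = -0.038085
Convexity effect: 0.5 × 14.68042 × (0.0115)² = +0.0009707
ΔP/P ≈ -0.038085 + 0.0009707 = -0.037115 = -3.7115%.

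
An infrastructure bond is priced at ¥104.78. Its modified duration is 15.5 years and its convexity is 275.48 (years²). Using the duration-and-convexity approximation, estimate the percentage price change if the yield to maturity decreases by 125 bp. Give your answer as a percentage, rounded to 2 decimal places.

+21.53%

Duration effect: -D_mod·Δy = -15.5 × (-0.0125) = +0.193750
Convexity effect: ½·C·(Δy)² = 0.5 × 275.48 × (-0.0125)² = +0.021521875
ΔP/P ≈ +0.193750 + 0.021521875 = +0.215271875
= +21.5271875%.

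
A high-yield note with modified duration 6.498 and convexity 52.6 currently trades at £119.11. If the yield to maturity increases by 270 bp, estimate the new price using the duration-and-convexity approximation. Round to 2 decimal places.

Duration effect: -D_mod·Δy = -6.498 × (+0.027) = -0.175446
Convexity effect: ½·C·(Δy)² = 0.5 × 52.6 × (0.027)² = +0.0191727
ΔP/P ≈ -0.175446 + 0.0191727 = -0.1562733
New price ≈ 119.11 × (1 - 0.1562733) = 100.496287237.

£100.50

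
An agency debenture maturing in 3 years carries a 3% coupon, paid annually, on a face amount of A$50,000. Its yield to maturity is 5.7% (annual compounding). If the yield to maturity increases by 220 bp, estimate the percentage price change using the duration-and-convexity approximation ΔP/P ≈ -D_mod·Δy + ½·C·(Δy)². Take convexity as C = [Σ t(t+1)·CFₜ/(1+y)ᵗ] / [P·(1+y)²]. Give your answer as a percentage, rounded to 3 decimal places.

-5.807%

With y = 0.057:
  t   CF        PV=CF/(1+0.057)^t    t·PV        t(t+1)·PV
  1     1,500.00     1,419.1107     1,419.1107       2,838.2214
  2     1,500.00     1,342.5834     2,685.1669       8,055.5006
  3    51,500.00    43,609.6165   130,828.8494     523,315.3975
  Σ                 46,371.3106   134,933.1269     534,209.1195
P = 46,371.3106; D_Mac = 2.90984 yrs; D_mod = 2.75292 yrs; C = 10.31127.
Duration effect: -2.75292 × (+0.022) = -0.060564
Convexity effect: 0.5 × 10.31127 × (0.022)² = +0.0024953
ΔP/P ≈ -0.060564 + 0.0024953 = -0.058069 = -5.8069%.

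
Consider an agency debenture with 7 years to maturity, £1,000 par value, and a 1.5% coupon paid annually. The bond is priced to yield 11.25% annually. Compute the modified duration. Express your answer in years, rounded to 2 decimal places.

5.90 years

Periodic yield y = 0.1125. First find Macaulay duration:
  t   CF        PV=CF/(1+0.1125)^t    t·PV
  1        15.00        13.4831        13.4831
  2        15.00        12.1197        24.2394
  3        15.00        10.8941        32.6823
  4        15.00         9.7924        39.1698
  5        15.00         8.8022        44.0110
  6        15.00         7.9121        47.4725
  7     1,015.00       481.2446     3,368.7125
  Σ                    544.2483     3,569.7706
P = 544.2483; Macaulay duration = 3,569.7706 / 544.2483 = 6.55908 years.
Modified duration = D_Mac / (1 + y) = 6.55908 / 1.1125 = 5.89581 years.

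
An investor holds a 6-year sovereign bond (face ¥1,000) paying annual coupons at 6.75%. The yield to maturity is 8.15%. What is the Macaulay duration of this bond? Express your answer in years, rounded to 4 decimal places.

Periodic yield y = 0.0815. Discount each cash flow and weight by its year:
  t   CF        PV=CF/(1+0.0815)^t    t·PV
  1        67.50        62.4133        62.4133
  2        67.50        57.7100       115.4199
  3        67.50        53.3610       160.0831
  4        67.50        49.3398       197.3593
  5        67.50        45.6217       228.1083
  6     1,067.50       667.1273     4,002.7641
  Σ                    935.5731     4,766.1480
Price P = Σ PV = 935.5731.
Macaulay duration = Σ(t·PV) / P = 4,766.1480 / 935.5731 = 5.09436 years.

5.0944 years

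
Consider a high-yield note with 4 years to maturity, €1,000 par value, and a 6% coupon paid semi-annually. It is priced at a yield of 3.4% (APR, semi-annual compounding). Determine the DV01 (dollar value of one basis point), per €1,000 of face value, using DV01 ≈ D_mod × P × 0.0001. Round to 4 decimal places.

Periodic yield y = 0.017.
  t   CF        PV=CF/(1+0.017)^t    t·PV
  1        30.00        29.4985        29.4985
  2        30.00        29.0054        58.0109
  3        30.00        28.5206        85.5617
  4        30.00        28.0438       112.1754
  5        30.00        27.5751       137.8753
  6        30.00        27.1141       162.6847
  7        30.00        26.6609       186.6262
  8     1,030.00       900.0561     7,200.4492
  Σ                  1,096.4746     7,972.8819
P = 1,096.4746; D_Mac = 7.27138 half-year periods = 3.63569 yrs; D_mod = 3.57492 yrs.
DV01 ≈ 3.57492 × 1,096.4746 × 0.0001 = 0.391980.

€0.3920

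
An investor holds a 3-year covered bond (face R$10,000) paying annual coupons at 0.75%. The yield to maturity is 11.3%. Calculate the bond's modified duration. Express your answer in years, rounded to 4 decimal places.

2.6718 years

Periodic yield y = 0.113. First find Macaulay duration:
  t   CF        PV=CF/(1+0.113)^t    t·PV
  1        75.00        67.3854        67.3854
  2        75.00        60.5440       121.0880
  3    10,075.00     7,307.3442    21,922.0325
  Σ                  7,435.2736    22,110.5059
P = 7,435.2736; Macaulay duration = 22,110.5059 / 7,435.2736 = 2.97373 years.
Modified duration = D_Mac / (1 + y) = 2.97373 / 1.113 = 2.67182 years.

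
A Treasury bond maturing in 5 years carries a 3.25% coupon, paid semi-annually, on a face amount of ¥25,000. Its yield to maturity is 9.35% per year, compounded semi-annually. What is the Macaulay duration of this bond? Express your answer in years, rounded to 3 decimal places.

4.591 years

Periodic yield y = 0.04675. Discount each cash flow and weight by its period:
  t   CF        PV=CF/(1+0.04675)^t    t·PV
  1       406.25       388.1060       388.1060
  2       406.25       370.7724       741.5449
  3       406.25       354.2130     1,062.6389
  4       406.25       338.3931     1,353.5724
  5       406.25       323.2798     1,616.3988
  6       406.25       308.8414     1,853.0486
  7       406.25       295.0479     2,065.3356
  8       406.25       281.8705     2,254.9640
  9       406.25       269.2816     2,423.5342
  10   25,406.25    16,088.3265   160,883.2651
  Σ                 19,018.1323   174,642.4085
Price P = Σ PV = 19,018.1323.
Macaulay duration = Σ(t·PV) / P = 174,642.4085 / 19,018.1323 = 9.18294 half-year periods.
In years: 9.18294 / 2 = 4.59147 years.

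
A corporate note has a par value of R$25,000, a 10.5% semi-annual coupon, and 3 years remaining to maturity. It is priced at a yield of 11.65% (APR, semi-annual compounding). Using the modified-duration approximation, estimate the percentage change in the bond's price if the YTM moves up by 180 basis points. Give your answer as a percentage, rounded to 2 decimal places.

Periodic yield y = 0.05825. Modified duration first:
  t   CF        PV=CF/(1+0.05825)^t    t·PV
  1     1,312.50     1,240.2551     1,240.2551
  2     1,312.50     1,171.9869     2,343.9738
  3     1,312.50     1,107.4764     3,322.4292
  4     1,312.50     1,046.5168     4,186.0672
  5     1,312.50       988.9126     4,944.5632
  6    26,312.50    18,734.0834   112,404.5007
  Σ                 24,289.2313   128,441.7892
P = 24,289.2313; D_Mac = 5.28801 half-year periods = 2.64401 yrs; D_mod = 2.64401/(1+0.05825) = 2.49847 yrs.
ΔP/P ≈ -D_mod · Δy = -2.49847 × (+0.018) = -0.044972 = -4.4972%.

-4.50%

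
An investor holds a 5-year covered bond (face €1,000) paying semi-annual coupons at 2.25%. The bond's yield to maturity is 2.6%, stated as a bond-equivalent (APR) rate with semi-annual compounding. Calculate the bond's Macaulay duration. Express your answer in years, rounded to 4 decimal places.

4.7545 years

Periodic yield y = 0.013. Discount each cash flow and weight by its period:
  t   CF        PV=CF/(1+0.013)^t    t·PV
  1        11.25        11.1056        11.1056
  2        11.25        10.9631        21.9262
  3        11.25        10.8224        32.4672
  4        11.25        10.6835        42.7341
  5        11.25        10.5464        52.7321
  6        11.25        10.4111        62.4665
  7        11.25        10.2775        71.9423
  8        11.25        10.1456        81.1647
  9        11.25        10.0154        90.1384
  10    1,011.25       888.7182     8,887.1821
  Σ                    983.6888     9,353.8594
Price P = Σ PV = 983.6888.
Macaulay duration = Σ(t·PV) / P = 9,353.8594 / 983.6888 = 9.50896 half-year periods.
In years: 9.50896 / 2 = 4.75448 years.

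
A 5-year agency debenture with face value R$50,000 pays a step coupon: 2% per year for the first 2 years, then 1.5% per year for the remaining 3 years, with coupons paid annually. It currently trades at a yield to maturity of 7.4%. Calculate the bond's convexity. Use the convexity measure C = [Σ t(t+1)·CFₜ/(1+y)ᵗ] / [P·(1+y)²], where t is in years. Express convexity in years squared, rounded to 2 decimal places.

24.58

With y = 0.074:
  t   CF        PV=CF/(1+0.074)^t    t·PV        t(t+1)·PV
  1     1,000.00       931.0987       931.0987       1,862.1974
  2     1,000.00       866.9448     1,733.8896       5,201.6687
  3       750.00       605.4084     1,816.2251       7,264.9004
  4       750.00       563.6949     2,254.7798      11,273.8988
  5    50,750.00    35,515.2307   177,576.1534   1,065,456.9202
  Σ                 38,482.3775   184,312.1465   1,091,059.5855
P = 38,482.3775.
Convexity = Σ t(t+1)·PV / [P·(1+y)²] = 1,091,059.5855 / (38,482.3775 × 1.153476) = 24.57978.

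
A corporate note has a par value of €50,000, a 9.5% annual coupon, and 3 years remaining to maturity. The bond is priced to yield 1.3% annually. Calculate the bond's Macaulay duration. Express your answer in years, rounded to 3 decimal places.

Periodic yield y = 0.013. Discount each cash flow and weight by its year:
  t   CF        PV=CF/(1+0.013)^t    t·PV
  1     4,750.00     4,689.0424     4,689.0424
  2     4,750.00     4,628.8672     9,257.7343
  3    54,750.00    52,669.0867   158,007.2600
  Σ                 61,986.9963   171,954.0368
Price P = Σ PV = 61,986.9963.
Macaulay duration = Σ(t·PV) / P = 171,954.0368 / 61,986.9963 = 2.77403 years.

2.774 years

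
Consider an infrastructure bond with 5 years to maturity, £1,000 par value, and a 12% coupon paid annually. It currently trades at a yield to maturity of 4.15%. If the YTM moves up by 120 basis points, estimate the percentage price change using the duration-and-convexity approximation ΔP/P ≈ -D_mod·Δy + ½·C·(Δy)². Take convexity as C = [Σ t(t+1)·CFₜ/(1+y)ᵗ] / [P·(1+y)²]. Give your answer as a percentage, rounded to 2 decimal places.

-4.66%

With y = 0.0415:
  t   CF        PV=CF/(1+0.0415)^t    t·PV        t(t+1)·PV
  1       120.00       115.2184       115.2184         230.4369
  2       120.00       110.6274       221.2548         663.7644
  3       120.00       106.2193       318.6579       1,274.6316
  4       120.00       101.9868       407.9474       2,039.7369
  5     1,120.00       913.9483     4,569.7417      27,418.4504
  Σ                  1,348.0003     5,632.8202      31,627.0201
P = 1,348.0003; D_Mac = 4.17865 yrs; D_mod = 4.01215 yrs; C = 21.62966.
Duration effect: -4.01215 × (+0.012) = -0.048146
Convexity effect: 0.5 × 21.62966 × (0.012)² = +0.0015573
ΔP/P ≈ -0.048146 + 0.0015573 = -0.046588 = -4.6588%.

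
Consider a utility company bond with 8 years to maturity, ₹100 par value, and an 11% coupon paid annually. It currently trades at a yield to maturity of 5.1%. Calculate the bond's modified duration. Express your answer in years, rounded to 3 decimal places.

Periodic yield y = 0.051. First find Macaulay duration:
  t   CF        PV=CF/(1+0.051)^t    t·PV
  1        11.00        10.4662        10.4662
  2        11.00         9.9583        19.9167
  3        11.00         9.4751        28.4253
  4        11.00         9.0153        36.0613
  5        11.00         8.5779        42.8893
  6        11.00         8.1616        48.9697
  7        11.00         7.7656        54.3590
  8       111.00        74.5592       596.4736
  Σ                    137.9793       837.5613
P = 137.9793; Macaulay duration = 837.5613 / 137.9793 = 6.07020 years.
Modified duration = D_Mac / (1 + y) = 6.07020 / 1.051 = 5.77564 years.

5.776 years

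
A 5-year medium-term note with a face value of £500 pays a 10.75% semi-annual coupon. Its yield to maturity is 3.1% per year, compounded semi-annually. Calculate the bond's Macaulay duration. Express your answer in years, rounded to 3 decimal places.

4.154 years

Periodic yield y = 0.0155. Discount each cash flow and weight by its period:
  t   CF        PV=CF/(1+0.0155)^t    t·PV
  1       26.875        26.4648        26.4648
  2       26.875        26.0609        52.1217
  3       26.875        25.6631        76.9892
  4       26.875        25.2714       101.0855
  5       26.875        24.8856       124.4282
  6       26.875        24.5058       147.0348
  7       26.875        24.1318       168.9223
  8       26.875        23.7634       190.1074
  9       26.875        23.4007       210.6064
  10     526.875       451.7606     4,517.6056
  Σ                    675.9080     5,615.3660
Price P = Σ PV = 675.9080.
Macaulay duration = Σ(t·PV) / P = 5,615.3660 / 675.9080 = 8.30789 half-year periods.
In years: 8.30789 / 2 = 4.15394 years.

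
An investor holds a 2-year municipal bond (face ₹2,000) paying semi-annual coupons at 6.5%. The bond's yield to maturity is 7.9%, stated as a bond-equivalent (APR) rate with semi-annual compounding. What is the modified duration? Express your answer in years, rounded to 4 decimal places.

1.8337 years

Periodic yield y = 0.0395. First find Macaulay duration:
  t   CF        PV=CF/(1+0.0395)^t    t·PV
  1        65.00        62.5301        62.5301
  2        65.00        60.1540       120.3080
  3        65.00        57.8682       173.6046
  4     2,065.00     1,768.5693     7,074.2772
  Σ                  1,949.1215     7,430.7198
P = 1,949.1215; Macaulay duration = 7,430.7198 / 1,949.1215 = 3.81234 half-year periods = 1.90617 years.
Modified duration = D_Mac / (1 + y) = 1.90617 / 1.0395 = 1.83374 years.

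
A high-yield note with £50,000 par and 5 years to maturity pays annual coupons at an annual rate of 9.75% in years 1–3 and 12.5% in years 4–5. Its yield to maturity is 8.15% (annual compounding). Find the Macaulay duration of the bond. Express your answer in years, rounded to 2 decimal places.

4.22 years

Periodic yield y = 0.0815. Discount each cash flow and weight by its year:
  t   CF        PV=CF/(1+0.0815)^t    t·PV
  1     4,875.00     4,507.6283     4,507.6283
  2     4,875.00     4,167.9411     8,335.8822
  3     4,875.00     3,853.8521    11,561.5564
  4     6,250.00     4,568.5031    18,274.0123
  5    56,250.00    38,018.0562   190,090.2808
  Σ                 55,115.9808   232,769.3601
Price P = Σ PV = 55,115.9808.
Macaulay duration = Σ(t·PV) / P = 232,769.3601 / 55,115.9808 = 4.22326 years.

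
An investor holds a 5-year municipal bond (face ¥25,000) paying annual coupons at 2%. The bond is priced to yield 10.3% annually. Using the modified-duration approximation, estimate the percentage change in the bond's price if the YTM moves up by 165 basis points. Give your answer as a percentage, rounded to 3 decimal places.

-7.120%

Periodic yield y = 0.103. Modified duration first:
  t   CF        PV=CF/(1+0.103)^t    t·PV
  1       500.00       453.3092       453.3092
  2       500.00       410.9784       821.9568
  3       500.00       372.6005     1,117.8016
  4       500.00       337.8065     1,351.2259
  5    25,500.00    15,619.3378    78,096.6891
  Σ                 17,194.0324    81,840.9825
P = 17,194.0324; D_Mac = 4.75985 yrs; D_mod = 4.75985/(1+0.103) = 4.31537 yrs.
ΔP/P ≈ -D_mod · Δy = -4.31537 × (+0.0165) = -0.071204 = -7.1204%.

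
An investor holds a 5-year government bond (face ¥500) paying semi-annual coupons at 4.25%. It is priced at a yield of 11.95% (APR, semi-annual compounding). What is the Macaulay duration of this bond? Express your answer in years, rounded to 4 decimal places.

4.4561 years

Periodic yield y = 0.05975. Discount each cash flow and weight by its period:
  t   CF        PV=CF/(1+0.05975)^t    t·PV
  1       10.625        10.0259        10.0259
  2       10.625         9.4607        18.9213
  3       10.625         8.9273        26.7818
  4       10.625         8.4239        33.6958
  5       10.625         7.9490        39.7449
  6       10.625         7.5008        45.0049
  7       10.625         7.0779        49.5454
  8       10.625         6.6788        53.4308
  9       10.625         6.3023        56.7206
  10     510.625       285.8037     2,858.0368
  Σ                    358.1504     3,191.9082
Price P = Σ PV = 358.1504.
Macaulay duration = Σ(t·PV) / P = 3,191.9082 / 358.1504 = 8.91220 half-year periods.
In years: 8.91220 / 2 = 4.45610 years.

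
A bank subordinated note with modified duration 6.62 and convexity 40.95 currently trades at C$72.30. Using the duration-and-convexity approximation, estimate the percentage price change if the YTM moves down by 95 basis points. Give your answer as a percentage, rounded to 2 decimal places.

Duration effect: -D_mod·Δy = -6.62 × (-0.0095) = +0.062890
Convexity effect: ½·C·(Δy)² = 0.5 × 40.95 × (-0.0095)² = +0.00184786875
ΔP/P ≈ +0.062890 + 0.00184786875 = +0.06473786875
= +6.473786875%.

+6.47%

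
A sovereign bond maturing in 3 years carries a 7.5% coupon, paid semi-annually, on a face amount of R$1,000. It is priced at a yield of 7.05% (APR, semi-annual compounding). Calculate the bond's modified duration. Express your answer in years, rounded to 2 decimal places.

Periodic yield y = 0.03525. First find Macaulay duration:
  t   CF        PV=CF/(1+0.03525)^t    t·PV
  1        37.50        36.2231        36.2231
  2        37.50        34.9897        69.9795
  3        37.50        33.7984       101.3951
  4        37.50        32.6475       130.5901
  5        37.50        31.5359       157.6794
  6     1,037.50       842.7848     5,056.7085
  Σ                  1,011.9794     5,552.5758
P = 1,011.9794; Macaulay duration = 5,552.5758 / 1,011.9794 = 5.48685 half-year periods = 2.74342 years.
Modified duration = D_Mac / (1 + y) = 2.74342 / 1.03525 = 2.65001 years.

2.65 years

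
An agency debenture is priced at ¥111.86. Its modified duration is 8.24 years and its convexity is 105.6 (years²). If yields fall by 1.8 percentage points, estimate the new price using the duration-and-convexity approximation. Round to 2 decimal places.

Duration effect: -D_mod·Δy = -8.24 × (-0.018) = +0.148320
Convexity effect: ½·C·(Δy)² = 0.5 × 105.6 × (-0.018)² = +0.0171072
ΔP/P ≈ +0.148320 + 0.0171072 = +0.1654272
New price ≈ 111.86 × (1 + 0.1654272) = 130.364686592.

¥130.36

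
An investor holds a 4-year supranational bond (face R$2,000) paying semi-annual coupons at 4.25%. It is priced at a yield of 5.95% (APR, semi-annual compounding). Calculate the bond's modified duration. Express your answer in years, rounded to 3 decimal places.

Periodic yield y = 0.02975. First find Macaulay duration:
  t   CF        PV=CF/(1+0.02975)^t    t·PV
  1        42.50        41.2722        41.2722
  2        42.50        40.0798        80.1596
  3        42.50        38.9219       116.7656
  4        42.50        37.7974       151.1895
  5        42.50        36.7054       183.5270
  6        42.50        35.6450       213.8698
  7        42.50        34.6152       242.3061
  8     2,042.50     1,615.5026    12,924.0208
  Σ                  1,880.5393    13,953.1104
P = 1,880.5393; Macaulay duration = 13,953.1104 / 1,880.5393 = 7.41974 half-year periods = 3.70987 years.
Modified duration = D_Mac / (1 + y) = 3.70987 / 1.02975 = 3.60269 years.

3.603 years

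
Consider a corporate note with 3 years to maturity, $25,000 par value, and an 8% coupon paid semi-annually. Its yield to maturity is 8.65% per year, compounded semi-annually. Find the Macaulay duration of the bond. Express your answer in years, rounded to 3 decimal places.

Periodic yield y = 0.04325. Discount each cash flow and weight by its period:
  t   CF        PV=CF/(1+0.04325)^t    t·PV
  1     1,000.00       958.5430       958.5430
  2     1,000.00       918.8047     1,837.6094
  3     1,000.00       880.7138     2,642.1415
  4     1,000.00       844.2021     3,376.8084
  5     1,000.00       809.2040     4,046.0201
  6    26,000.00    20,167.0784   121,002.4707
  Σ                 24,578.5461   133,863.5931
Price P = Σ PV = 24,578.5461.
Macaulay duration = Σ(t·PV) / P = 133,863.5931 / 24,578.5461 = 5.44636 half-year periods.
In years: 5.44636 / 2 = 2.72318 years.

2.723 years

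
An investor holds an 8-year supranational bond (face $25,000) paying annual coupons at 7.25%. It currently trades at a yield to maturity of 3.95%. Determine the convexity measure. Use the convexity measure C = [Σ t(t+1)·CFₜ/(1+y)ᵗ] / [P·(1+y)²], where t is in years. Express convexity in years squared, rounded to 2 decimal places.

50.34

With y = 0.0395:
  t   CF        PV=CF/(1+0.0395)^t    t·PV        t(t+1)·PV
  1     1,812.50     1,743.6267     1,743.6267       3,487.2535
  2     1,812.50     1,677.3706     3,354.7412      10,064.2236
  3     1,812.50     1,613.6321     4,840.8964      19,363.5856
  4     1,812.50     1,552.3157     6,209.2627      31,046.3133
  5     1,812.50     1,493.3292     7,466.6458      44,799.8749
  6     1,812.50     1,436.5841     8,619.5046      60,336.5319
  7     1,812.50     1,381.9953     9,673.9670      77,391.7356
  8    26,812.50    19,667.1468   157,337.1747   1,416,034.5720
  Σ                 30,566.0005   199,245.8190   1,662,524.0905
P = 30,566.0005.
Convexity = Σ t(t+1)·PV / [P·(1+y)²] = 1,662,524.0905 / (30,566.0005 × 1.080560) = 50.33619.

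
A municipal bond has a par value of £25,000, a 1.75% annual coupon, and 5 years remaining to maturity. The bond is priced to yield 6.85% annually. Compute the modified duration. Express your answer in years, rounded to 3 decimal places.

Periodic yield y = 0.0685. First find Macaulay duration:
  t   CF        PV=CF/(1+0.0685)^t    t·PV
  1       437.50       409.4525       409.4525
  2       437.50       383.2031       766.4062
  3       437.50       358.6365     1,075.9095
  4       437.50       335.6448     1,342.5793
  5    25,437.50    18,264.2479    91,321.2397
  Σ                 19,751.1848    94,915.5871
P = 19,751.1848; Macaulay duration = 94,915.5871 / 19,751.1848 = 4.80556 years.
Modified duration = D_Mac / (1 + y) = 4.80556 / 1.0685 = 4.49749 years.

4.497 years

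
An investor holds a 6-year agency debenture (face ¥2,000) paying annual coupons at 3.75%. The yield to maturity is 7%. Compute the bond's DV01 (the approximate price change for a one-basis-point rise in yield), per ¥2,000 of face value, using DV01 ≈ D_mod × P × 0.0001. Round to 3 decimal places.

Periodic yield y = 0.07.
  t   CF        PV=CF/(1+0.07)^t    t·PV
  1        75.00        70.0935        70.0935
  2        75.00        65.5079       131.0158
  3        75.00        61.2223       183.6670
  4        75.00        57.2171       228.8686
  5        75.00        53.4740       267.3698
  6     2,075.00     1,382.6601     8,295.9607
  Σ                  1,690.1749     9,176.9754
P = 1,690.1749; D_Mac = 5.42960 yrs; D_mod = 5.07439 yrs.
DV01 ≈ 5.07439 × 1,690.1749 × 0.0001 = 0.857661.

¥0.858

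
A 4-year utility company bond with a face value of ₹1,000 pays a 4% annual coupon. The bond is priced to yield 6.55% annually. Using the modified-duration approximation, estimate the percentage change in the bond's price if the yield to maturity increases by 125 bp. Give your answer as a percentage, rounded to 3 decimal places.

-4.415%

Periodic yield y = 0.0655. Modified duration first:
  t   CF        PV=CF/(1+0.0655)^t    t·PV
  1        40.00        37.5411        37.5411
  2        40.00        35.2333        70.4666
  3        40.00        33.0674        99.2021
  4     1,040.00       806.8996     3,227.5986
  Σ                    912.7414     3,434.8083
P = 912.7414; D_Mac = 3.76318 yrs; D_mod = 3.76318/(1+0.0655) = 3.53184 yrs.
ΔP/P ≈ -D_mod · Δy = -3.53184 × (+0.0125) = -0.044148 = -4.4148%.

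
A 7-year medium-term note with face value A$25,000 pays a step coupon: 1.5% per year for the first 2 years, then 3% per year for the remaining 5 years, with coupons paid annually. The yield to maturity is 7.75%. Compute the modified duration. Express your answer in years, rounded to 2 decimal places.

Periodic yield y = 0.0775. First find Macaulay duration:
  t   CF        PV=CF/(1+0.0775)^t    t·PV
  1       375.00       348.0278       348.0278
  2       375.00       322.9957       645.9914
  3       750.00       599.5279     1,798.5838
  4       750.00       556.4064     2,225.6258
  5       750.00       516.3865     2,581.9324
  6       750.00       479.2450     2,875.4700
  7    25,750.00    15,270.6063   106,894.2444
  Σ                 18,093.1957   117,369.8756
P = 18,093.1957; Macaulay duration = 117,369.8756 / 18,093.1957 = 6.48696 years.
Modified duration = D_Mac / (1 + y) = 6.48696 / 1.0775 = 6.02038 years.

6.02 years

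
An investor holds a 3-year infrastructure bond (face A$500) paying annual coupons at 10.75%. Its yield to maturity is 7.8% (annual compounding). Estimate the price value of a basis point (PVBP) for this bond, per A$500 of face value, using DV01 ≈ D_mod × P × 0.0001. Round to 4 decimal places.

Periodic yield y = 0.078.
  t   CF        PV=CF/(1+0.078)^t    t·PV
  1        53.75        49.8609        49.8609
  2        53.75        46.2531        92.5062
  3       553.75       442.0358     1,326.1074
  Σ                    538.1498     1,468.4745
P = 538.1498; D_Mac = 2.72875 yrs; D_mod = 2.53131 yrs.
DV01 ≈ 2.53131 × 538.1498 × 0.0001 = 0.136222.

A$0.1362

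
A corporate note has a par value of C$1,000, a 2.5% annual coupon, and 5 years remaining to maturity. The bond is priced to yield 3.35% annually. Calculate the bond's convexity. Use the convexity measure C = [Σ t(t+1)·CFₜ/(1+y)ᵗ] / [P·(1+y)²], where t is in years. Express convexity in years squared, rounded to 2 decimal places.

With y = 0.0335:
  t   CF        PV=CF/(1+0.0335)^t    t·PV        t(t+1)·PV
  1        25.00        24.1896        24.1896          48.3793
  2        25.00        23.4056        46.8111         140.4334
  3        25.00        22.6469        67.9407         271.7627
  4        25.00        21.9128        87.6512         438.2562
  5     1,025.00       869.3036     4,346.5178      26,079.1069
  Σ                    961.4585     4,573.1105      26,977.9385
P = 961.4585.
Convexity = Σ t(t+1)·PV / [P·(1+y)²] = 26,977.9385 / (961.4585 × 1.068122) = 26.26983.

26.27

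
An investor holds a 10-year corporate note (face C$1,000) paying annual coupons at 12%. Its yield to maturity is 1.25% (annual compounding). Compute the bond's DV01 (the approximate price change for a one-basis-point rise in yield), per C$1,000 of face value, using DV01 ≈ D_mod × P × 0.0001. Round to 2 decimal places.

C$1.47

Periodic yield y = 0.0125.
  t   CF        PV=CF/(1+0.0125)^t    t·PV
  1       120.00       118.5185       118.5185
  2       120.00       117.0553       234.1107
  3       120.00       115.6102       346.8306
  4       120.00       114.1829       456.7317
  5       120.00       112.7732       563.8662
  6       120.00       111.3810       668.2859
  7       120.00       110.0059       770.0414
  8       120.00       108.6478       869.1825
  9       120.00       107.3065       965.7583
  10    1,120.00       989.1626     9,891.6264
  Σ                  2,004.6440    14,884.9522
P = 2,004.6440; D_Mac = 7.42523 yrs; D_mod = 7.33356 yrs.
DV01 ≈ 7.33356 × 2,004.6440 × 0.0001 = 1.470119.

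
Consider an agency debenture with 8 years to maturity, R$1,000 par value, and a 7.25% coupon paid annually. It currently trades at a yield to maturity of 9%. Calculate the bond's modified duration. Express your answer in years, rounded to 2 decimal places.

5.73 years

Periodic yield y = 0.09. First find Macaulay duration:
  t   CF        PV=CF/(1+0.09)^t    t·PV
  1        72.50        66.5138        66.5138
  2        72.50        61.0218       122.0436
  3        72.50        55.9833       167.9499
  4        72.50        51.3608       205.4433
  5        72.50        47.1200       235.6001
  6        72.50        43.2294       259.3763
  7        72.50        39.6600       277.6199
  8     1,072.50       538.2516     4,306.0127
  Σ                    903.1407     5,640.5596
P = 903.1407; Macaulay duration = 5,640.5596 / 903.1407 = 6.24549 years.
Modified duration = D_Mac / (1 + y) = 6.24549 / 1.09 = 5.72981 years.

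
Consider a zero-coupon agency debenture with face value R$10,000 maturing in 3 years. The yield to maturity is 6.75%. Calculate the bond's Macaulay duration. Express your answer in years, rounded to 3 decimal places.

3.000 years

A zero-coupon bond has a single cash flow at maturity, so its Macaulay duration equals its maturity: 3 years.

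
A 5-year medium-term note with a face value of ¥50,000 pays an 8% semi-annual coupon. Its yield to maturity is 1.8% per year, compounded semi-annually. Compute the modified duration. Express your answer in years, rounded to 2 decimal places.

Periodic yield y = 0.009. First find Macaulay duration:
  t   CF        PV=CF/(1+0.009)^t    t·PV
  1     2,000.00     1,982.1606     1,982.1606
  2     2,000.00     1,964.4802     3,928.9605
  3     2,000.00     1,946.9576     5,840.8728
  4     2,000.00     1,929.5913     7,718.3652
  5     2,000.00     1,912.3799     9,561.8994
  6     2,000.00     1,895.3220    11,371.9319
  7     2,000.00     1,878.4162    13,148.9136
  8     2,000.00     1,861.6613    14,893.2902
  9     2,000.00     1,845.0558    16,605.5020
  10   52,000.00    47,543.5582   475,435.5817
  Σ                 64,759.5830   560,487.4778
P = 64,759.5830; Macaulay duration = 560,487.4778 / 64,759.5830 = 8.65490 half-year periods = 4.32745 years.
Modified duration = D_Mac / (1 + y) = 4.32745 / 1.009 = 4.28885 years.

4.29 years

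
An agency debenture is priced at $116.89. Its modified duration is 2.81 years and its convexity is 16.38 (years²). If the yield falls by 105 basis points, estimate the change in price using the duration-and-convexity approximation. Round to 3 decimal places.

Duration effect: -D_mod·Δy = -2.81 × (-0.0105) = +0.029505
Convexity effect: ½·C·(Δy)² = 0.5 × 16.38 × (-0.0105)² = +0.0009029475
ΔP/P ≈ +0.029505 + 0.0009029475 = +0.0304079475
ΔP ≈ 116.89 × (+0.0304079475) = +3.554384983275.

+$3.554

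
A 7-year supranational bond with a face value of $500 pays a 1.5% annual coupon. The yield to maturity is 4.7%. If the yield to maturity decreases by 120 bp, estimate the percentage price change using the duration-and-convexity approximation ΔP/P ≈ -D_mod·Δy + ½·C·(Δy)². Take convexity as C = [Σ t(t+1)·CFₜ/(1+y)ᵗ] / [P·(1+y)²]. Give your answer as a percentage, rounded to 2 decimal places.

+7.97%

With y = 0.047:
  t   CF        PV=CF/(1+0.047)^t    t·PV        t(t+1)·PV
  1         7.50         7.1633         7.1633          14.3266
  2         7.50         6.8418        13.6835          41.0506
  3         7.50         6.5346        19.6039          78.4156
  4         7.50         6.2413        24.9652         124.8259
  5         7.50         5.9611        29.8056         178.8336
  6         7.50         5.6935        34.1611         239.1280
  7       507.50       367.9673     2,575.7714      20,606.1711
  Σ                    406.4030     2,705.1540      21,282.7514
P = 406.4030; D_Mac = 6.65633 yrs; D_mod = 6.35753 yrs; C = 47.77245.
Duration effect: -6.35753 × (-0.012) = +0.076290
Convexity effect: 0.5 × 47.77245 × (-0.012)² = +0.0034396
ΔP/P ≈ +0.076290 + 0.0034396 = +0.079730 = +7.9730%.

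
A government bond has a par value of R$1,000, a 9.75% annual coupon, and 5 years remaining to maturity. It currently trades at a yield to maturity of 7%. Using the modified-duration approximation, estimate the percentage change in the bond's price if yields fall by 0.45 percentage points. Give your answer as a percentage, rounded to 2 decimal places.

+1.78%

Periodic yield y = 0.07. Modified duration first:
  t   CF        PV=CF/(1+0.07)^t    t·PV
  1        97.50        91.1215        91.1215
  2        97.50        85.1603       170.3206
  3        97.50        79.5890       238.7671
  4        97.50        74.3823       297.5291
  5     1,097.50       782.5023     3,912.5117
  Σ                  1,112.7554     4,710.2500
P = 1,112.7554; D_Mac = 4.23296 yrs; D_mod = 4.23296/(1+0.07) = 3.95604 yrs.
ΔP/P ≈ -D_mod · Δy = -3.95604 × (-0.0045) = +0.017802 = +1.7802%.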